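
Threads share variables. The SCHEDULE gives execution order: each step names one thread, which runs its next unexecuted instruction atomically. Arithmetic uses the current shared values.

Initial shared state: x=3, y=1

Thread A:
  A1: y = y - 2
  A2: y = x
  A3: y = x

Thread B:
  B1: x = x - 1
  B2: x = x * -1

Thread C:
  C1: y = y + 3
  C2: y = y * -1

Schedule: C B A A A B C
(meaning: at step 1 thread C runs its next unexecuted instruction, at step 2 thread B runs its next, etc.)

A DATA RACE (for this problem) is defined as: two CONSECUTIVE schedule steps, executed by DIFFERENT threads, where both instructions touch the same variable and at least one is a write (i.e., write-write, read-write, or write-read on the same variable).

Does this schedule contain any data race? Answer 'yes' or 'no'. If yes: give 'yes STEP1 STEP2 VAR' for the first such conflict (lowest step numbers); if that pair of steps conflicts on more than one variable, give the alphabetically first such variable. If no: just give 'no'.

Answer: yes 5 6 x

Derivation:
Steps 1,2: C(r=y,w=y) vs B(r=x,w=x). No conflict.
Steps 2,3: B(r=x,w=x) vs A(r=y,w=y). No conflict.
Steps 3,4: same thread (A). No race.
Steps 4,5: same thread (A). No race.
Steps 5,6: A(y = x) vs B(x = x * -1). RACE on x (R-W).
Steps 6,7: B(r=x,w=x) vs C(r=y,w=y). No conflict.
First conflict at steps 5,6.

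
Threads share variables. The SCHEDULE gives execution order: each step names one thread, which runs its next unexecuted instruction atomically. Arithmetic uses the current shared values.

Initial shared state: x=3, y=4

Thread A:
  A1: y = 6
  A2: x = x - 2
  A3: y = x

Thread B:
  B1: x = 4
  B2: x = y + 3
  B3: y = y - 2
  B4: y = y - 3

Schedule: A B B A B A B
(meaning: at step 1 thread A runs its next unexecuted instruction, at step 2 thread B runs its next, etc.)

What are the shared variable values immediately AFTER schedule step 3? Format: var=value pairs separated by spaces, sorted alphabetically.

Answer: x=9 y=6

Derivation:
Step 1: thread A executes A1 (y = 6). Shared: x=3 y=6. PCs: A@1 B@0
Step 2: thread B executes B1 (x = 4). Shared: x=4 y=6. PCs: A@1 B@1
Step 3: thread B executes B2 (x = y + 3). Shared: x=9 y=6. PCs: A@1 B@2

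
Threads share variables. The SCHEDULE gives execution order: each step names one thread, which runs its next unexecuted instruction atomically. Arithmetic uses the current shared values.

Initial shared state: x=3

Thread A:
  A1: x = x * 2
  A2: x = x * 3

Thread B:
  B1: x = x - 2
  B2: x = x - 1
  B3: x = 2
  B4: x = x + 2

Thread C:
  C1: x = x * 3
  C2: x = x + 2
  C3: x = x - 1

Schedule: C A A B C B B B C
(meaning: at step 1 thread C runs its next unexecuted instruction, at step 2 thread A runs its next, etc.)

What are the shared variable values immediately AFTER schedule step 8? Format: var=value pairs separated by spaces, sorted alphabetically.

Step 1: thread C executes C1 (x = x * 3). Shared: x=9. PCs: A@0 B@0 C@1
Step 2: thread A executes A1 (x = x * 2). Shared: x=18. PCs: A@1 B@0 C@1
Step 3: thread A executes A2 (x = x * 3). Shared: x=54. PCs: A@2 B@0 C@1
Step 4: thread B executes B1 (x = x - 2). Shared: x=52. PCs: A@2 B@1 C@1
Step 5: thread C executes C2 (x = x + 2). Shared: x=54. PCs: A@2 B@1 C@2
Step 6: thread B executes B2 (x = x - 1). Shared: x=53. PCs: A@2 B@2 C@2
Step 7: thread B executes B3 (x = 2). Shared: x=2. PCs: A@2 B@3 C@2
Step 8: thread B executes B4 (x = x + 2). Shared: x=4. PCs: A@2 B@4 C@2

Answer: x=4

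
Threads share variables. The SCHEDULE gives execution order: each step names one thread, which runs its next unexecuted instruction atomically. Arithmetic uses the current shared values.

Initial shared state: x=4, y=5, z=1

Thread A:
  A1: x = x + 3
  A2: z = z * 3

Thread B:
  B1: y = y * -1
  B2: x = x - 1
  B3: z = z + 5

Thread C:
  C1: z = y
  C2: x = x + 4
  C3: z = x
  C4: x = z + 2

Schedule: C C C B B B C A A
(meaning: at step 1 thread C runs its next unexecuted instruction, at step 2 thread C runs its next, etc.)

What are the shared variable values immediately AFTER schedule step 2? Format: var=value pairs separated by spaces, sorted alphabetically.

Answer: x=8 y=5 z=5

Derivation:
Step 1: thread C executes C1 (z = y). Shared: x=4 y=5 z=5. PCs: A@0 B@0 C@1
Step 2: thread C executes C2 (x = x + 4). Shared: x=8 y=5 z=5. PCs: A@0 B@0 C@2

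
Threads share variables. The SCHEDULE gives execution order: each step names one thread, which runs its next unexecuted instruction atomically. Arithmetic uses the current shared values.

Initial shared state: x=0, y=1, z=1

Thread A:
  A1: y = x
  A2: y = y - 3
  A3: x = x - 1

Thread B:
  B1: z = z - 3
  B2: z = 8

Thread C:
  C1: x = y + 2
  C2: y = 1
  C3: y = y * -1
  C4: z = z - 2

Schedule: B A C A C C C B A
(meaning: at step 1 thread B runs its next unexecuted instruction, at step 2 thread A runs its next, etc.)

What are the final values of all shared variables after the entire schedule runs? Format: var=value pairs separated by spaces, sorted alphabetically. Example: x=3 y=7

Step 1: thread B executes B1 (z = z - 3). Shared: x=0 y=1 z=-2. PCs: A@0 B@1 C@0
Step 2: thread A executes A1 (y = x). Shared: x=0 y=0 z=-2. PCs: A@1 B@1 C@0
Step 3: thread C executes C1 (x = y + 2). Shared: x=2 y=0 z=-2. PCs: A@1 B@1 C@1
Step 4: thread A executes A2 (y = y - 3). Shared: x=2 y=-3 z=-2. PCs: A@2 B@1 C@1
Step 5: thread C executes C2 (y = 1). Shared: x=2 y=1 z=-2. PCs: A@2 B@1 C@2
Step 6: thread C executes C3 (y = y * -1). Shared: x=2 y=-1 z=-2. PCs: A@2 B@1 C@3
Step 7: thread C executes C4 (z = z - 2). Shared: x=2 y=-1 z=-4. PCs: A@2 B@1 C@4
Step 8: thread B executes B2 (z = 8). Shared: x=2 y=-1 z=8. PCs: A@2 B@2 C@4
Step 9: thread A executes A3 (x = x - 1). Shared: x=1 y=-1 z=8. PCs: A@3 B@2 C@4

Answer: x=1 y=-1 z=8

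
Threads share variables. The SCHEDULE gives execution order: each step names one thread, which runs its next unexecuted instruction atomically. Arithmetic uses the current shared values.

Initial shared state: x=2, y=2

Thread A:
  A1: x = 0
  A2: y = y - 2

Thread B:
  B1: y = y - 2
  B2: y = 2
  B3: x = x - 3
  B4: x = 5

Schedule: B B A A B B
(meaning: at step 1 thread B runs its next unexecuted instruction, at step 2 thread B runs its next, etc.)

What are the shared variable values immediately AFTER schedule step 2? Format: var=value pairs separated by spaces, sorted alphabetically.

Step 1: thread B executes B1 (y = y - 2). Shared: x=2 y=0. PCs: A@0 B@1
Step 2: thread B executes B2 (y = 2). Shared: x=2 y=2. PCs: A@0 B@2

Answer: x=2 y=2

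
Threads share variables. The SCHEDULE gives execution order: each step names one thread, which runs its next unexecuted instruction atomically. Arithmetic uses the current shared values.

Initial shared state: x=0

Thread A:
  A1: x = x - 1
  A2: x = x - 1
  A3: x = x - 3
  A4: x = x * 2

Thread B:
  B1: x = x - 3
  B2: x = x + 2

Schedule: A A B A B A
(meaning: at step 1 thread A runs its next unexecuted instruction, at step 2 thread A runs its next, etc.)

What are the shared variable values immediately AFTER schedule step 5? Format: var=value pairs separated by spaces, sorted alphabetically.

Step 1: thread A executes A1 (x = x - 1). Shared: x=-1. PCs: A@1 B@0
Step 2: thread A executes A2 (x = x - 1). Shared: x=-2. PCs: A@2 B@0
Step 3: thread B executes B1 (x = x - 3). Shared: x=-5. PCs: A@2 B@1
Step 4: thread A executes A3 (x = x - 3). Shared: x=-8. PCs: A@3 B@1
Step 5: thread B executes B2 (x = x + 2). Shared: x=-6. PCs: A@3 B@2

Answer: x=-6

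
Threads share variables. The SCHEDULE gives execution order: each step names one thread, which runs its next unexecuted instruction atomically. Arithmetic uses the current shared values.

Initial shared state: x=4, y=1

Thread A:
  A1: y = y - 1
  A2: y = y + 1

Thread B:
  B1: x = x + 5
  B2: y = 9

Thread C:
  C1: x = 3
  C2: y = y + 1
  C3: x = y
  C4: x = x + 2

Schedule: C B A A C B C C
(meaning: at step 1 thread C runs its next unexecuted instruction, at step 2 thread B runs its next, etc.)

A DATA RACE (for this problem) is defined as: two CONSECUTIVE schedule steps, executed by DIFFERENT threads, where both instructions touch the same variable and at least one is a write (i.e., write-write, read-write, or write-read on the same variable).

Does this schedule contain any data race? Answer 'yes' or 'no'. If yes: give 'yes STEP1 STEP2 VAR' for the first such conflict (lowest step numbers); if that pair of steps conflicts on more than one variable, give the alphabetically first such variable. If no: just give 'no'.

Steps 1,2: C(x = 3) vs B(x = x + 5). RACE on x (W-W).
Steps 2,3: B(r=x,w=x) vs A(r=y,w=y). No conflict.
Steps 3,4: same thread (A). No race.
Steps 4,5: A(y = y + 1) vs C(y = y + 1). RACE on y (W-W).
Steps 5,6: C(y = y + 1) vs B(y = 9). RACE on y (W-W).
Steps 6,7: B(y = 9) vs C(x = y). RACE on y (W-R).
Steps 7,8: same thread (C). No race.
First conflict at steps 1,2.

Answer: yes 1 2 x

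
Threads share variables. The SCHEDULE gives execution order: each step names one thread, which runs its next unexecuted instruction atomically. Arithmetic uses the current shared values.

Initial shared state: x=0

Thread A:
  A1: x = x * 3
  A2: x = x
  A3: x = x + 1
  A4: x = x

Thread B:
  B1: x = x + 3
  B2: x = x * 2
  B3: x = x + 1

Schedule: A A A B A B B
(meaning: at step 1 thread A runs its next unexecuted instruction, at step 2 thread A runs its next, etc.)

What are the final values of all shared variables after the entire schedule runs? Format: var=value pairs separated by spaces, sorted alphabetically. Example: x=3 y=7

Answer: x=9

Derivation:
Step 1: thread A executes A1 (x = x * 3). Shared: x=0. PCs: A@1 B@0
Step 2: thread A executes A2 (x = x). Shared: x=0. PCs: A@2 B@0
Step 3: thread A executes A3 (x = x + 1). Shared: x=1. PCs: A@3 B@0
Step 4: thread B executes B1 (x = x + 3). Shared: x=4. PCs: A@3 B@1
Step 5: thread A executes A4 (x = x). Shared: x=4. PCs: A@4 B@1
Step 6: thread B executes B2 (x = x * 2). Shared: x=8. PCs: A@4 B@2
Step 7: thread B executes B3 (x = x + 1). Shared: x=9. PCs: A@4 B@3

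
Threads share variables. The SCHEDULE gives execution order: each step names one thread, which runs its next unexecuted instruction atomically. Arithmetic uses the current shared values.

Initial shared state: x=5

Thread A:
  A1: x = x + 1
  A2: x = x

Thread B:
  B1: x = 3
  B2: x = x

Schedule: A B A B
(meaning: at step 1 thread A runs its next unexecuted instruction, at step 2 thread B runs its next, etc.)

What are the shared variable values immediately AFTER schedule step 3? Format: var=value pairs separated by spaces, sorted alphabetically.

Answer: x=3

Derivation:
Step 1: thread A executes A1 (x = x + 1). Shared: x=6. PCs: A@1 B@0
Step 2: thread B executes B1 (x = 3). Shared: x=3. PCs: A@1 B@1
Step 3: thread A executes A2 (x = x). Shared: x=3. PCs: A@2 B@1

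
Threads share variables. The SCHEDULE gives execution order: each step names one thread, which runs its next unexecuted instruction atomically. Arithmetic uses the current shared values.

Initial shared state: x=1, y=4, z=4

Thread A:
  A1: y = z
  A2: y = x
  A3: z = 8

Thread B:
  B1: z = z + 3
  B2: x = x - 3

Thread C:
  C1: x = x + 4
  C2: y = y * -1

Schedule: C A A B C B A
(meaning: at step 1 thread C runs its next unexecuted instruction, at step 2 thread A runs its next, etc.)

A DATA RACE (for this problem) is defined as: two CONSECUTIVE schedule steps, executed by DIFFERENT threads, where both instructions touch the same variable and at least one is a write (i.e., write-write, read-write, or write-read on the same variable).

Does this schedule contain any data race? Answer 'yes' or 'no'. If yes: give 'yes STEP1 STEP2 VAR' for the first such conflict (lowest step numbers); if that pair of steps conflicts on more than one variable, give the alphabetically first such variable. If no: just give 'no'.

Answer: no

Derivation:
Steps 1,2: C(r=x,w=x) vs A(r=z,w=y). No conflict.
Steps 2,3: same thread (A). No race.
Steps 3,4: A(r=x,w=y) vs B(r=z,w=z). No conflict.
Steps 4,5: B(r=z,w=z) vs C(r=y,w=y). No conflict.
Steps 5,6: C(r=y,w=y) vs B(r=x,w=x). No conflict.
Steps 6,7: B(r=x,w=x) vs A(r=-,w=z). No conflict.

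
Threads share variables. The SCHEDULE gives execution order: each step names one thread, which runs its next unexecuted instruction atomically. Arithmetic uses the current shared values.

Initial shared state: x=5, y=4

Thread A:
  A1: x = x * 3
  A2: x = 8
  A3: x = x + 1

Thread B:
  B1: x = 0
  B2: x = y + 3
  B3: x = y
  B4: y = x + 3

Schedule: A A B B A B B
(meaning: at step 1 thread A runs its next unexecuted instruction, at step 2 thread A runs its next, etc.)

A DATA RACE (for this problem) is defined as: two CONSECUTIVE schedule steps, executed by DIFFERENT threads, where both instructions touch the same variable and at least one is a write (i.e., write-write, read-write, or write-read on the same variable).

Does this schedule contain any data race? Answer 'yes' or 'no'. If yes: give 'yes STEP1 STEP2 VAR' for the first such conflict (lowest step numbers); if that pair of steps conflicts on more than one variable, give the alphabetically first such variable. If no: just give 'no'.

Answer: yes 2 3 x

Derivation:
Steps 1,2: same thread (A). No race.
Steps 2,3: A(x = 8) vs B(x = 0). RACE on x (W-W).
Steps 3,4: same thread (B). No race.
Steps 4,5: B(x = y + 3) vs A(x = x + 1). RACE on x (W-W).
Steps 5,6: A(x = x + 1) vs B(x = y). RACE on x (W-W).
Steps 6,7: same thread (B). No race.
First conflict at steps 2,3.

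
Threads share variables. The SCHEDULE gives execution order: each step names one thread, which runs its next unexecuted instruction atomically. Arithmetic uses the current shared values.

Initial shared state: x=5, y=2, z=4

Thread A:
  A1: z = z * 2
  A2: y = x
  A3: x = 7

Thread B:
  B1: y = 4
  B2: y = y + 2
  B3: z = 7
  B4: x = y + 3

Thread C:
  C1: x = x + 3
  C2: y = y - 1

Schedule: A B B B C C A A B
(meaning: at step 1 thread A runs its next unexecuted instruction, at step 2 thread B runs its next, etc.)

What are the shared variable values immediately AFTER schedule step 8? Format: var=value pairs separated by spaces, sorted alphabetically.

Answer: x=7 y=8 z=7

Derivation:
Step 1: thread A executes A1 (z = z * 2). Shared: x=5 y=2 z=8. PCs: A@1 B@0 C@0
Step 2: thread B executes B1 (y = 4). Shared: x=5 y=4 z=8. PCs: A@1 B@1 C@0
Step 3: thread B executes B2 (y = y + 2). Shared: x=5 y=6 z=8. PCs: A@1 B@2 C@0
Step 4: thread B executes B3 (z = 7). Shared: x=5 y=6 z=7. PCs: A@1 B@3 C@0
Step 5: thread C executes C1 (x = x + 3). Shared: x=8 y=6 z=7. PCs: A@1 B@3 C@1
Step 6: thread C executes C2 (y = y - 1). Shared: x=8 y=5 z=7. PCs: A@1 B@3 C@2
Step 7: thread A executes A2 (y = x). Shared: x=8 y=8 z=7. PCs: A@2 B@3 C@2
Step 8: thread A executes A3 (x = 7). Shared: x=7 y=8 z=7. PCs: A@3 B@3 C@2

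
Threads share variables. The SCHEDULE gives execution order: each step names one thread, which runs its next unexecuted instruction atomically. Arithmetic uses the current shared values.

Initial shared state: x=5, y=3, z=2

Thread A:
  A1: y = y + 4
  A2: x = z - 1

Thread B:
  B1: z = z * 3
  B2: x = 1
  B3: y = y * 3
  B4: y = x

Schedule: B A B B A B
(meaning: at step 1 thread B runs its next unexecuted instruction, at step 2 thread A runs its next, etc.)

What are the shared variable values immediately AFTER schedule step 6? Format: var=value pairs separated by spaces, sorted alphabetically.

Step 1: thread B executes B1 (z = z * 3). Shared: x=5 y=3 z=6. PCs: A@0 B@1
Step 2: thread A executes A1 (y = y + 4). Shared: x=5 y=7 z=6. PCs: A@1 B@1
Step 3: thread B executes B2 (x = 1). Shared: x=1 y=7 z=6. PCs: A@1 B@2
Step 4: thread B executes B3 (y = y * 3). Shared: x=1 y=21 z=6. PCs: A@1 B@3
Step 5: thread A executes A2 (x = z - 1). Shared: x=5 y=21 z=6. PCs: A@2 B@3
Step 6: thread B executes B4 (y = x). Shared: x=5 y=5 z=6. PCs: A@2 B@4

Answer: x=5 y=5 z=6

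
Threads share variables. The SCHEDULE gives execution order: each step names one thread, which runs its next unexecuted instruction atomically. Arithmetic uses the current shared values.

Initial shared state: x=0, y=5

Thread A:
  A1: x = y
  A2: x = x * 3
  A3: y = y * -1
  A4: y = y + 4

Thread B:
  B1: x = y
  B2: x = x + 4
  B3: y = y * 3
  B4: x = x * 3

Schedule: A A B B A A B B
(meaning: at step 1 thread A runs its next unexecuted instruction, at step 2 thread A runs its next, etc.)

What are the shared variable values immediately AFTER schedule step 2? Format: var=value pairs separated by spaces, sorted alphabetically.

Answer: x=15 y=5

Derivation:
Step 1: thread A executes A1 (x = y). Shared: x=5 y=5. PCs: A@1 B@0
Step 2: thread A executes A2 (x = x * 3). Shared: x=15 y=5. PCs: A@2 B@0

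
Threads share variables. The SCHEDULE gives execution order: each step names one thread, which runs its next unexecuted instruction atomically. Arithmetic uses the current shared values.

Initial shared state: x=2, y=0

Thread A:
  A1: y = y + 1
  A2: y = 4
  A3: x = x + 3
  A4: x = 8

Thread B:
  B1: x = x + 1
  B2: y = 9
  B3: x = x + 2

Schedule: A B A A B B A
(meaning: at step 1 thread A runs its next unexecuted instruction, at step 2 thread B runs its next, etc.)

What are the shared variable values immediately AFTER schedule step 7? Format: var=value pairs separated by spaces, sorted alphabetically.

Answer: x=8 y=9

Derivation:
Step 1: thread A executes A1 (y = y + 1). Shared: x=2 y=1. PCs: A@1 B@0
Step 2: thread B executes B1 (x = x + 1). Shared: x=3 y=1. PCs: A@1 B@1
Step 3: thread A executes A2 (y = 4). Shared: x=3 y=4. PCs: A@2 B@1
Step 4: thread A executes A3 (x = x + 3). Shared: x=6 y=4. PCs: A@3 B@1
Step 5: thread B executes B2 (y = 9). Shared: x=6 y=9. PCs: A@3 B@2
Step 6: thread B executes B3 (x = x + 2). Shared: x=8 y=9. PCs: A@3 B@3
Step 7: thread A executes A4 (x = 8). Shared: x=8 y=9. PCs: A@4 B@3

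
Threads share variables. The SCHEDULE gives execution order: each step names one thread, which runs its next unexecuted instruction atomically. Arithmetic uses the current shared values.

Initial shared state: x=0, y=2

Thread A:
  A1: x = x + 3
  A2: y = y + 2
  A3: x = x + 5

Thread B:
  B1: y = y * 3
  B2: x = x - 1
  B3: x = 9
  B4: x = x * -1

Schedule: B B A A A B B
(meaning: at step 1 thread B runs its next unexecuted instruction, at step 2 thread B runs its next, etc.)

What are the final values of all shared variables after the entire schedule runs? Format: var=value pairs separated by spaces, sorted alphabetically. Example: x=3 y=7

Step 1: thread B executes B1 (y = y * 3). Shared: x=0 y=6. PCs: A@0 B@1
Step 2: thread B executes B2 (x = x - 1). Shared: x=-1 y=6. PCs: A@0 B@2
Step 3: thread A executes A1 (x = x + 3). Shared: x=2 y=6. PCs: A@1 B@2
Step 4: thread A executes A2 (y = y + 2). Shared: x=2 y=8. PCs: A@2 B@2
Step 5: thread A executes A3 (x = x + 5). Shared: x=7 y=8. PCs: A@3 B@2
Step 6: thread B executes B3 (x = 9). Shared: x=9 y=8. PCs: A@3 B@3
Step 7: thread B executes B4 (x = x * -1). Shared: x=-9 y=8. PCs: A@3 B@4

Answer: x=-9 y=8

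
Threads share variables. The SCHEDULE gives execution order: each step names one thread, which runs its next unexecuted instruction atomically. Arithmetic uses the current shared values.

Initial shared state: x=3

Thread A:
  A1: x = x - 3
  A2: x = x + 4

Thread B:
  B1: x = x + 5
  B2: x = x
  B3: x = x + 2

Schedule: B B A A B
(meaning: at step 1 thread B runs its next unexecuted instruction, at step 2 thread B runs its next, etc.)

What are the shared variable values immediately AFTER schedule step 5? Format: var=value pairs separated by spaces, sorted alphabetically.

Step 1: thread B executes B1 (x = x + 5). Shared: x=8. PCs: A@0 B@1
Step 2: thread B executes B2 (x = x). Shared: x=8. PCs: A@0 B@2
Step 3: thread A executes A1 (x = x - 3). Shared: x=5. PCs: A@1 B@2
Step 4: thread A executes A2 (x = x + 4). Shared: x=9. PCs: A@2 B@2
Step 5: thread B executes B3 (x = x + 2). Shared: x=11. PCs: A@2 B@3

Answer: x=11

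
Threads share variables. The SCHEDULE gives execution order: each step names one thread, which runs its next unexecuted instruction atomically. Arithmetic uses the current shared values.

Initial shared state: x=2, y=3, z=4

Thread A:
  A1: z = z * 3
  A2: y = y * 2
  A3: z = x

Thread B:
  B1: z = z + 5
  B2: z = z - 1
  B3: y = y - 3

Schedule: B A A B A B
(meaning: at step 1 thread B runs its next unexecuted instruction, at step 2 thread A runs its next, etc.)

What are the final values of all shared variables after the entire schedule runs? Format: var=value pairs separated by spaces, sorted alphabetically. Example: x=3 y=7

Step 1: thread B executes B1 (z = z + 5). Shared: x=2 y=3 z=9. PCs: A@0 B@1
Step 2: thread A executes A1 (z = z * 3). Shared: x=2 y=3 z=27. PCs: A@1 B@1
Step 3: thread A executes A2 (y = y * 2). Shared: x=2 y=6 z=27. PCs: A@2 B@1
Step 4: thread B executes B2 (z = z - 1). Shared: x=2 y=6 z=26. PCs: A@2 B@2
Step 5: thread A executes A3 (z = x). Shared: x=2 y=6 z=2. PCs: A@3 B@2
Step 6: thread B executes B3 (y = y - 3). Shared: x=2 y=3 z=2. PCs: A@3 B@3

Answer: x=2 y=3 z=2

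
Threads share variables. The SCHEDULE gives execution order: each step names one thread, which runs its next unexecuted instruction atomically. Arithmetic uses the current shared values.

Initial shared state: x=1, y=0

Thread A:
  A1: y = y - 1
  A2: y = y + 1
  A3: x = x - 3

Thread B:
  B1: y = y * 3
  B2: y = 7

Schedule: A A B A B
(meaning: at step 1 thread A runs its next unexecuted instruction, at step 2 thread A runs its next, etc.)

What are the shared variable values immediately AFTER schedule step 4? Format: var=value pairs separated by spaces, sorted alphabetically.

Answer: x=-2 y=0

Derivation:
Step 1: thread A executes A1 (y = y - 1). Shared: x=1 y=-1. PCs: A@1 B@0
Step 2: thread A executes A2 (y = y + 1). Shared: x=1 y=0. PCs: A@2 B@0
Step 3: thread B executes B1 (y = y * 3). Shared: x=1 y=0. PCs: A@2 B@1
Step 4: thread A executes A3 (x = x - 3). Shared: x=-2 y=0. PCs: A@3 B@1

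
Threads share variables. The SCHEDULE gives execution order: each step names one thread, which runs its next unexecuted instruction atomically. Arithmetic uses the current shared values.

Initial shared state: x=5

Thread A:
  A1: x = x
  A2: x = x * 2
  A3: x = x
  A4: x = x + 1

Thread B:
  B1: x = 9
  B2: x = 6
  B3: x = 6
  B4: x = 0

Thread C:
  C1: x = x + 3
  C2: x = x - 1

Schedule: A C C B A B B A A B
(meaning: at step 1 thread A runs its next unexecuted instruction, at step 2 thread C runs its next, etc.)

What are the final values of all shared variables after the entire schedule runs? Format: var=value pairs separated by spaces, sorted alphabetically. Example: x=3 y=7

Step 1: thread A executes A1 (x = x). Shared: x=5. PCs: A@1 B@0 C@0
Step 2: thread C executes C1 (x = x + 3). Shared: x=8. PCs: A@1 B@0 C@1
Step 3: thread C executes C2 (x = x - 1). Shared: x=7. PCs: A@1 B@0 C@2
Step 4: thread B executes B1 (x = 9). Shared: x=9. PCs: A@1 B@1 C@2
Step 5: thread A executes A2 (x = x * 2). Shared: x=18. PCs: A@2 B@1 C@2
Step 6: thread B executes B2 (x = 6). Shared: x=6. PCs: A@2 B@2 C@2
Step 7: thread B executes B3 (x = 6). Shared: x=6. PCs: A@2 B@3 C@2
Step 8: thread A executes A3 (x = x). Shared: x=6. PCs: A@3 B@3 C@2
Step 9: thread A executes A4 (x = x + 1). Shared: x=7. PCs: A@4 B@3 C@2
Step 10: thread B executes B4 (x = 0). Shared: x=0. PCs: A@4 B@4 C@2

Answer: x=0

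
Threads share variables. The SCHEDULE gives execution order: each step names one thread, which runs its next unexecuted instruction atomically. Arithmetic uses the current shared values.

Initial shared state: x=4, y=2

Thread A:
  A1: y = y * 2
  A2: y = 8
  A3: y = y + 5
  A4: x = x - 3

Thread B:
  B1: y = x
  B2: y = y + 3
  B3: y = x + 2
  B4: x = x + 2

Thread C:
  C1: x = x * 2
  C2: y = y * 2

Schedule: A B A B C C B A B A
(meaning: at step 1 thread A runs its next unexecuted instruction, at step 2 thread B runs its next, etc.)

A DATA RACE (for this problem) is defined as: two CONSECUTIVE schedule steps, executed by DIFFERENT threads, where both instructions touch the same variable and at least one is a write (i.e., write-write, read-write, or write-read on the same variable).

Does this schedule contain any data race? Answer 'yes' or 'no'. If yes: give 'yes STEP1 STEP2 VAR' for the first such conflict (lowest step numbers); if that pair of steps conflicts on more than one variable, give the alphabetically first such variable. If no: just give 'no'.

Steps 1,2: A(y = y * 2) vs B(y = x). RACE on y (W-W).
Steps 2,3: B(y = x) vs A(y = 8). RACE on y (W-W).
Steps 3,4: A(y = 8) vs B(y = y + 3). RACE on y (W-W).
Steps 4,5: B(r=y,w=y) vs C(r=x,w=x). No conflict.
Steps 5,6: same thread (C). No race.
Steps 6,7: C(y = y * 2) vs B(y = x + 2). RACE on y (W-W).
Steps 7,8: B(y = x + 2) vs A(y = y + 5). RACE on y (W-W).
Steps 8,9: A(r=y,w=y) vs B(r=x,w=x). No conflict.
Steps 9,10: B(x = x + 2) vs A(x = x - 3). RACE on x (W-W).
First conflict at steps 1,2.

Answer: yes 1 2 y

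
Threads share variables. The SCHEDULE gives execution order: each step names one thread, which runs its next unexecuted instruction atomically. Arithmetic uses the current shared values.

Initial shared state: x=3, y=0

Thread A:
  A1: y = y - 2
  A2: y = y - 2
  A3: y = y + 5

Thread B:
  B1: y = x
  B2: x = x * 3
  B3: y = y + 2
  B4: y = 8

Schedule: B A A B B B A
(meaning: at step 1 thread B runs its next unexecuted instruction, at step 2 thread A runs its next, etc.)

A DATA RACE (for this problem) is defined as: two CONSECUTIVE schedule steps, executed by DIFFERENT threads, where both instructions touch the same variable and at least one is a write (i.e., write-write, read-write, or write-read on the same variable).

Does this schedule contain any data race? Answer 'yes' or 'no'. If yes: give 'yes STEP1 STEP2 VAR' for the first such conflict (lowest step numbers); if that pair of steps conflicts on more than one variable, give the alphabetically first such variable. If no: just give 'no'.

Steps 1,2: B(y = x) vs A(y = y - 2). RACE on y (W-W).
Steps 2,3: same thread (A). No race.
Steps 3,4: A(r=y,w=y) vs B(r=x,w=x). No conflict.
Steps 4,5: same thread (B). No race.
Steps 5,6: same thread (B). No race.
Steps 6,7: B(y = 8) vs A(y = y + 5). RACE on y (W-W).
First conflict at steps 1,2.

Answer: yes 1 2 y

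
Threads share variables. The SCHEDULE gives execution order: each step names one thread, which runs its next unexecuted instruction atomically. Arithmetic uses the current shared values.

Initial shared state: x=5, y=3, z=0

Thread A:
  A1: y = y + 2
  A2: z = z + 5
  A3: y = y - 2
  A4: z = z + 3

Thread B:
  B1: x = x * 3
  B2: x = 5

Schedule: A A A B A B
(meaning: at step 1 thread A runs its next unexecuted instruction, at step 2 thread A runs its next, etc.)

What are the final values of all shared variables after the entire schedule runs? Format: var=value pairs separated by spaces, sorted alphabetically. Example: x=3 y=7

Step 1: thread A executes A1 (y = y + 2). Shared: x=5 y=5 z=0. PCs: A@1 B@0
Step 2: thread A executes A2 (z = z + 5). Shared: x=5 y=5 z=5. PCs: A@2 B@0
Step 3: thread A executes A3 (y = y - 2). Shared: x=5 y=3 z=5. PCs: A@3 B@0
Step 4: thread B executes B1 (x = x * 3). Shared: x=15 y=3 z=5. PCs: A@3 B@1
Step 5: thread A executes A4 (z = z + 3). Shared: x=15 y=3 z=8. PCs: A@4 B@1
Step 6: thread B executes B2 (x = 5). Shared: x=5 y=3 z=8. PCs: A@4 B@2

Answer: x=5 y=3 z=8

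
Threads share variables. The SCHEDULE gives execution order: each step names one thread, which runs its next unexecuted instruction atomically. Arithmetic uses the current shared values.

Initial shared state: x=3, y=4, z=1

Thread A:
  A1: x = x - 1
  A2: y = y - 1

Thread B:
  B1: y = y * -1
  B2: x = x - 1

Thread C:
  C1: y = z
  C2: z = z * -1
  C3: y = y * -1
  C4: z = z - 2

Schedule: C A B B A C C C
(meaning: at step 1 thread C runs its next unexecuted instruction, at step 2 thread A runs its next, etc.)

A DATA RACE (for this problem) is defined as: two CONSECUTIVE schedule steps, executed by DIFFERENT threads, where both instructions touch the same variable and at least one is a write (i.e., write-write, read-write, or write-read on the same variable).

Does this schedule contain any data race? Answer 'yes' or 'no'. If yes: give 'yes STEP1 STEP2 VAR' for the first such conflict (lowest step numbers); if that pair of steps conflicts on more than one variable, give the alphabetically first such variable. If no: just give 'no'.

Steps 1,2: C(r=z,w=y) vs A(r=x,w=x). No conflict.
Steps 2,3: A(r=x,w=x) vs B(r=y,w=y). No conflict.
Steps 3,4: same thread (B). No race.
Steps 4,5: B(r=x,w=x) vs A(r=y,w=y). No conflict.
Steps 5,6: A(r=y,w=y) vs C(r=z,w=z). No conflict.
Steps 6,7: same thread (C). No race.
Steps 7,8: same thread (C). No race.

Answer: no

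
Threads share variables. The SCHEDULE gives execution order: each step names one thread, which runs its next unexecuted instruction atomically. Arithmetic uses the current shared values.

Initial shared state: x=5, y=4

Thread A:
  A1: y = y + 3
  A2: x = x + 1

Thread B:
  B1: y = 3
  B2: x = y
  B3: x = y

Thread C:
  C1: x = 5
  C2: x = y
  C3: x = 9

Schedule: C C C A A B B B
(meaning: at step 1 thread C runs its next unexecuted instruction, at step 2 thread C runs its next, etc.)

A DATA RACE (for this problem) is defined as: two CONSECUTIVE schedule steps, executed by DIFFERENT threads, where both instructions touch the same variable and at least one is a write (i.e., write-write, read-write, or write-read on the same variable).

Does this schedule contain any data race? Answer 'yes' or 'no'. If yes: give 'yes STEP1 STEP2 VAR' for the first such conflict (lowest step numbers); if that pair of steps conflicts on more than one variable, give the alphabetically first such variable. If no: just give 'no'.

Steps 1,2: same thread (C). No race.
Steps 2,3: same thread (C). No race.
Steps 3,4: C(r=-,w=x) vs A(r=y,w=y). No conflict.
Steps 4,5: same thread (A). No race.
Steps 5,6: A(r=x,w=x) vs B(r=-,w=y). No conflict.
Steps 6,7: same thread (B). No race.
Steps 7,8: same thread (B). No race.

Answer: no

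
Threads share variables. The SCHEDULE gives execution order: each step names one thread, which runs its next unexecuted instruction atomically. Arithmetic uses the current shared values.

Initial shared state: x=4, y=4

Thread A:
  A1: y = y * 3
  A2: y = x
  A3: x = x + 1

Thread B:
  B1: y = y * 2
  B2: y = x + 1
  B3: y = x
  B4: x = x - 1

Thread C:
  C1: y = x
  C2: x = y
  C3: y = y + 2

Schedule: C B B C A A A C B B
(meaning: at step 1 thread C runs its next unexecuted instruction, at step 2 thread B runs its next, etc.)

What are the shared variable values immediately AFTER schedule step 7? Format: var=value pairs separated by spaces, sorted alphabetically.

Step 1: thread C executes C1 (y = x). Shared: x=4 y=4. PCs: A@0 B@0 C@1
Step 2: thread B executes B1 (y = y * 2). Shared: x=4 y=8. PCs: A@0 B@1 C@1
Step 3: thread B executes B2 (y = x + 1). Shared: x=4 y=5. PCs: A@0 B@2 C@1
Step 4: thread C executes C2 (x = y). Shared: x=5 y=5. PCs: A@0 B@2 C@2
Step 5: thread A executes A1 (y = y * 3). Shared: x=5 y=15. PCs: A@1 B@2 C@2
Step 6: thread A executes A2 (y = x). Shared: x=5 y=5. PCs: A@2 B@2 C@2
Step 7: thread A executes A3 (x = x + 1). Shared: x=6 y=5. PCs: A@3 B@2 C@2

Answer: x=6 y=5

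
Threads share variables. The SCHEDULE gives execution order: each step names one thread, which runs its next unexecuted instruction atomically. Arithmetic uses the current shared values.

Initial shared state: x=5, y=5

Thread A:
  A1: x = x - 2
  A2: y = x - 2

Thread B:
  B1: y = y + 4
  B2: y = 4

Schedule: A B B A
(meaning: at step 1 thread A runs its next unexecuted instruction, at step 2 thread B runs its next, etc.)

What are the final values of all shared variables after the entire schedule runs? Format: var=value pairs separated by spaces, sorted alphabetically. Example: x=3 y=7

Step 1: thread A executes A1 (x = x - 2). Shared: x=3 y=5. PCs: A@1 B@0
Step 2: thread B executes B1 (y = y + 4). Shared: x=3 y=9. PCs: A@1 B@1
Step 3: thread B executes B2 (y = 4). Shared: x=3 y=4. PCs: A@1 B@2
Step 4: thread A executes A2 (y = x - 2). Shared: x=3 y=1. PCs: A@2 B@2

Answer: x=3 y=1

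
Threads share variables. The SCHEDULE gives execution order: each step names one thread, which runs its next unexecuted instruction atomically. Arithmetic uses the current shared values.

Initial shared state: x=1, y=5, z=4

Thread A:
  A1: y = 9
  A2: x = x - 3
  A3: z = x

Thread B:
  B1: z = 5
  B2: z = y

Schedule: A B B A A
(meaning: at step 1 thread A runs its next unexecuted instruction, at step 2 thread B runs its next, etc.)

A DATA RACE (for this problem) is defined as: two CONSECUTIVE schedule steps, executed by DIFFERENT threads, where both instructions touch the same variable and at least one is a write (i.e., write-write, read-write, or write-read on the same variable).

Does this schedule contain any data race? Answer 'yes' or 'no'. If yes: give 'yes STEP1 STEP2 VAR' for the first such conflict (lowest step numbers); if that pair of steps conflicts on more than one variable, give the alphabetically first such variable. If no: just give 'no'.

Steps 1,2: A(r=-,w=y) vs B(r=-,w=z). No conflict.
Steps 2,3: same thread (B). No race.
Steps 3,4: B(r=y,w=z) vs A(r=x,w=x). No conflict.
Steps 4,5: same thread (A). No race.

Answer: no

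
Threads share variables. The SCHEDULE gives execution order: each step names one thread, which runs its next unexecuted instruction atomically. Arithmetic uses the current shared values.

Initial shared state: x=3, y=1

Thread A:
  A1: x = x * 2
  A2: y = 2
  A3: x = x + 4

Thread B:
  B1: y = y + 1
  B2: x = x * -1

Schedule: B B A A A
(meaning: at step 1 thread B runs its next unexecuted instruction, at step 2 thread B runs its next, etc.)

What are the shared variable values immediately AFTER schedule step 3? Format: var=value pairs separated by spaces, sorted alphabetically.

Step 1: thread B executes B1 (y = y + 1). Shared: x=3 y=2. PCs: A@0 B@1
Step 2: thread B executes B2 (x = x * -1). Shared: x=-3 y=2. PCs: A@0 B@2
Step 3: thread A executes A1 (x = x * 2). Shared: x=-6 y=2. PCs: A@1 B@2

Answer: x=-6 y=2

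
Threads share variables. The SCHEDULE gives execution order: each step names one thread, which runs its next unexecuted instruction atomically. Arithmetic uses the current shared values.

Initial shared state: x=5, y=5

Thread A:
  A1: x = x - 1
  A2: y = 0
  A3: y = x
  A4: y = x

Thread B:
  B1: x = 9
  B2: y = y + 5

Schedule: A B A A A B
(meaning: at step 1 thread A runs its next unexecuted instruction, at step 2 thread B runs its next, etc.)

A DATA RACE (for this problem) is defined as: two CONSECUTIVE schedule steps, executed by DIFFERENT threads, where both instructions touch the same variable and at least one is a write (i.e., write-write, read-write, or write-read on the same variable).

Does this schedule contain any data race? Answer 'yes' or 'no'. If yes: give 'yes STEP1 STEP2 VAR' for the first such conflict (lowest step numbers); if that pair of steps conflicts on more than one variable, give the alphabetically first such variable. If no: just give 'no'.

Steps 1,2: A(x = x - 1) vs B(x = 9). RACE on x (W-W).
Steps 2,3: B(r=-,w=x) vs A(r=-,w=y). No conflict.
Steps 3,4: same thread (A). No race.
Steps 4,5: same thread (A). No race.
Steps 5,6: A(y = x) vs B(y = y + 5). RACE on y (W-W).
First conflict at steps 1,2.

Answer: yes 1 2 x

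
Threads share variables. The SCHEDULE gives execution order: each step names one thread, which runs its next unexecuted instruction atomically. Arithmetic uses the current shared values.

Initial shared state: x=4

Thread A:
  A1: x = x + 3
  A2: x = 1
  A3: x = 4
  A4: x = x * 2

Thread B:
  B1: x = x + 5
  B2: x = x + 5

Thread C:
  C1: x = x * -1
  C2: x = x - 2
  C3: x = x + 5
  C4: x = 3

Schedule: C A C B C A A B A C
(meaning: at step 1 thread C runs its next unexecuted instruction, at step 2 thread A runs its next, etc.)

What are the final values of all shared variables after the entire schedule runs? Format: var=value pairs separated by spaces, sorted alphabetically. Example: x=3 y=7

Step 1: thread C executes C1 (x = x * -1). Shared: x=-4. PCs: A@0 B@0 C@1
Step 2: thread A executes A1 (x = x + 3). Shared: x=-1. PCs: A@1 B@0 C@1
Step 3: thread C executes C2 (x = x - 2). Shared: x=-3. PCs: A@1 B@0 C@2
Step 4: thread B executes B1 (x = x + 5). Shared: x=2. PCs: A@1 B@1 C@2
Step 5: thread C executes C3 (x = x + 5). Shared: x=7. PCs: A@1 B@1 C@3
Step 6: thread A executes A2 (x = 1). Shared: x=1. PCs: A@2 B@1 C@3
Step 7: thread A executes A3 (x = 4). Shared: x=4. PCs: A@3 B@1 C@3
Step 8: thread B executes B2 (x = x + 5). Shared: x=9. PCs: A@3 B@2 C@3
Step 9: thread A executes A4 (x = x * 2). Shared: x=18. PCs: A@4 B@2 C@3
Step 10: thread C executes C4 (x = 3). Shared: x=3. PCs: A@4 B@2 C@4

Answer: x=3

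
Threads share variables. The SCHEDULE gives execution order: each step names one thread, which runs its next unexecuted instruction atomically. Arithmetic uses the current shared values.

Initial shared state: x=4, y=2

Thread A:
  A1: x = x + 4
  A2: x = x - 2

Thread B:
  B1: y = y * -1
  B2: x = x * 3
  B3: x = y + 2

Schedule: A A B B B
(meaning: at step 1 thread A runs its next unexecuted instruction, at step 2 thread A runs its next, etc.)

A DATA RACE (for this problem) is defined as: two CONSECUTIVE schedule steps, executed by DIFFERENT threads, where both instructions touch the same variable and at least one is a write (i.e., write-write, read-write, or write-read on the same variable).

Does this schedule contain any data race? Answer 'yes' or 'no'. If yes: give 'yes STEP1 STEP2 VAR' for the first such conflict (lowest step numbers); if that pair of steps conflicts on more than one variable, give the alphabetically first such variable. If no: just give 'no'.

Steps 1,2: same thread (A). No race.
Steps 2,3: A(r=x,w=x) vs B(r=y,w=y). No conflict.
Steps 3,4: same thread (B). No race.
Steps 4,5: same thread (B). No race.

Answer: no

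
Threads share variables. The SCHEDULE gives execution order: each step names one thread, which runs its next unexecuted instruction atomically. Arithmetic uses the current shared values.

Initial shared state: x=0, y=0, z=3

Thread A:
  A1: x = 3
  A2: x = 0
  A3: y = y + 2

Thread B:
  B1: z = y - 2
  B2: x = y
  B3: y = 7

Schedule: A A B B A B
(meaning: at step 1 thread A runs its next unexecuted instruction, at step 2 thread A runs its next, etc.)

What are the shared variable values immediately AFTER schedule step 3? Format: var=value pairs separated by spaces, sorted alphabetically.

Answer: x=0 y=0 z=-2

Derivation:
Step 1: thread A executes A1 (x = 3). Shared: x=3 y=0 z=3. PCs: A@1 B@0
Step 2: thread A executes A2 (x = 0). Shared: x=0 y=0 z=3. PCs: A@2 B@0
Step 3: thread B executes B1 (z = y - 2). Shared: x=0 y=0 z=-2. PCs: A@2 B@1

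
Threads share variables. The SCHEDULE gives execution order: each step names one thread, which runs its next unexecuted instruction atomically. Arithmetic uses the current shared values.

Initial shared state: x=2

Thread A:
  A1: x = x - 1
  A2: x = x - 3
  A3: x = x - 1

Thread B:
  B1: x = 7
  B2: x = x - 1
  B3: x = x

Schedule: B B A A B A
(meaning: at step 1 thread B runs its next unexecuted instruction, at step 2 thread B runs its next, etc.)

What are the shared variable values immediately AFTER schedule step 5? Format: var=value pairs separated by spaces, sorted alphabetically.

Step 1: thread B executes B1 (x = 7). Shared: x=7. PCs: A@0 B@1
Step 2: thread B executes B2 (x = x - 1). Shared: x=6. PCs: A@0 B@2
Step 3: thread A executes A1 (x = x - 1). Shared: x=5. PCs: A@1 B@2
Step 4: thread A executes A2 (x = x - 3). Shared: x=2. PCs: A@2 B@2
Step 5: thread B executes B3 (x = x). Shared: x=2. PCs: A@2 B@3

Answer: x=2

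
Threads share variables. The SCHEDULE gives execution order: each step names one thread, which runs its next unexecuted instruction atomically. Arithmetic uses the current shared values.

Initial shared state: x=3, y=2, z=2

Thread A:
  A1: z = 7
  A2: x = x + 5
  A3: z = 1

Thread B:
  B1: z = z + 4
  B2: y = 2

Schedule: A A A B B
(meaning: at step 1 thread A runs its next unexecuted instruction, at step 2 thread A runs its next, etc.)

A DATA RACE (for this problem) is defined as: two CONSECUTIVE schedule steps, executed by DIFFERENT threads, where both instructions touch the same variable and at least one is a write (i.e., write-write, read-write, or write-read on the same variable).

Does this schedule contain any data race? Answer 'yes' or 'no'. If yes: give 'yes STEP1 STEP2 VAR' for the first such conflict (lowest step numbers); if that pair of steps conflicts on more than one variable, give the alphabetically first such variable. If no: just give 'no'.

Answer: yes 3 4 z

Derivation:
Steps 1,2: same thread (A). No race.
Steps 2,3: same thread (A). No race.
Steps 3,4: A(z = 1) vs B(z = z + 4). RACE on z (W-W).
Steps 4,5: same thread (B). No race.
First conflict at steps 3,4.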